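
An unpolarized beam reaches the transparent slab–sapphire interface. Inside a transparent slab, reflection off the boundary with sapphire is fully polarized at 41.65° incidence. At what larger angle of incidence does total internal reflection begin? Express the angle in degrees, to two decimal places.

From Brewster, n₂/n₁ = tan θ_B = tan 41.65° = 0.8894.
Then sin θ_c = n₂/n₁ = 0.8894, so θ_c = arcsin 0.8894 = 62.80°.

θ_c ≈ 62.80°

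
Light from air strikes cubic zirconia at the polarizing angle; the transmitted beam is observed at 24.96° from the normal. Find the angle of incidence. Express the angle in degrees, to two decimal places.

θ_B ≈ 65.04°

Since the reflected and refracted rays are at right angles at the polarizing angle, θ_B + θ_t = 90°.
θ_B = 90° − 24.96° = 65.04°.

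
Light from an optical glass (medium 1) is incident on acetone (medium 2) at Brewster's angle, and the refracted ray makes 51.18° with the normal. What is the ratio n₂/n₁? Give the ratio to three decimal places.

θ_B + θ_t = 90°, so θ_B = 90° − 51.18° = 38.82°.
Then n₂/n₁ = tan θ_B = tan 38.82° = 0.805.

n₂/n₁ ≈ 0.805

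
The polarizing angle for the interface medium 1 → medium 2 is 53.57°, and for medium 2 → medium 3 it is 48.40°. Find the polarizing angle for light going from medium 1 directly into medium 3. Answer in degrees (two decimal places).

θ_B ≈ 56.76°

n₂/n₁ = tan 53.57° = 1.3549 and n₃/n₂ = tan 48.40° = 1.1263.
n₃/n₁ = 1.5260. Then tan θ_B(1→3) = n₃/n₁, so θ_B(1→3) = arctan(1.5260) = 56.76°.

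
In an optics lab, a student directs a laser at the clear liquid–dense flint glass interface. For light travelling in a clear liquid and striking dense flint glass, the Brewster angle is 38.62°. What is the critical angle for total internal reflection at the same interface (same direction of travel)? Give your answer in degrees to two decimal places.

θ_c ≈ 53.02°

n₂/n₁ = tan 38.62° = 0.7989; the critical angle satisfies sin θ_c = n₂/n₁.
θ_c = arcsin(0.7989) = 53.02°.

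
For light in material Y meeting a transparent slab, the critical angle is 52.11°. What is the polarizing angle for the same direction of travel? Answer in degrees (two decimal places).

sin θ_c = n₂/n₁, so n₂/n₁ = sin 52.11° = 0.7892.
Brewster: tan θ_B = n₂/n₁ = 0.7892.
θ_B = arctan(0.7892) = 38.28°.

θ_B ≈ 38.28°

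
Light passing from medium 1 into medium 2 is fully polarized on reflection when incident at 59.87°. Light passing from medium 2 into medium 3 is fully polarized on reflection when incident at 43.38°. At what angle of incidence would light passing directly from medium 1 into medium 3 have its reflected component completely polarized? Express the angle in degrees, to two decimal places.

n₂/n₁ = tan 59.87° = 1.7230 and n₃/n₂ = tan 43.38° = 0.9450.
n₃/n₁ = 1.6282. Then tan θ_B(1→3) = n₃/n₁, so θ_B(1→3) = arctan(1.6282) = 58.44°.

θ_B ≈ 58.44°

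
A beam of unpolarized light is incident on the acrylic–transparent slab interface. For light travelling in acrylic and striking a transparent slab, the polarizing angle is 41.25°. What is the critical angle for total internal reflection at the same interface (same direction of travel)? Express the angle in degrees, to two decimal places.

θ_c ≈ 61.28°

n₂/n₁ = tan 41.25° = 0.8770; the critical angle satisfies sin θ_c = n₂/n₁.
θ_c = arcsin(0.8770) = 61.28°.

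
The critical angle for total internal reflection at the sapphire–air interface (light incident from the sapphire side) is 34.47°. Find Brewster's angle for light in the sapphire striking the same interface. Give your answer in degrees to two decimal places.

θ_B ≈ 29.51°

sin θ_c = n₂/n₁, so n₂/n₁ = sin 34.47° = 0.5660.
Brewster: tan θ_B = n₂/n₁ = 0.5660.
θ_B = arctan(0.5660) = 29.51°.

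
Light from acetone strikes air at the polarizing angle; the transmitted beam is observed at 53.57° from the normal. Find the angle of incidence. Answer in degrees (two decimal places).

θ_B ≈ 36.43°

At Brewster's angle the reflected and refracted rays are perpendicular, so θ_B + θ_t = 90°.
θ_B = 90° − 53.57° = 36.43°.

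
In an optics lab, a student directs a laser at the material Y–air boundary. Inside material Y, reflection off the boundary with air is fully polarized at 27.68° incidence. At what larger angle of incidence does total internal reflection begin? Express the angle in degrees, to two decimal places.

From Brewster, n₂/n₁ = tan θ_B = tan 27.68° = 0.5246.
Then sin θ_c = n₂/n₁ = 0.5246, so θ_c = arcsin 0.5246 = 31.64°.

θ_c ≈ 31.64°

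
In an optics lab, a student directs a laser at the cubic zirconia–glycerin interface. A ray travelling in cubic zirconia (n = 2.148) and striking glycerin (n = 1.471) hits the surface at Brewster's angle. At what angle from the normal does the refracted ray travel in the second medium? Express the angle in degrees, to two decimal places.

θ_t ≈ 55.60°

tan θ_B = n₂/n₁ = 1.471/2.148 = 0.6848, so θ_B = 34.40°.
The refracted ray is perpendicular to the reflected ray, so θ_t = 90° − θ_B = 55.60°.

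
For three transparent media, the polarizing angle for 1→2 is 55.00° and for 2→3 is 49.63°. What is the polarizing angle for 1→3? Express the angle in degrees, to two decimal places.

Each Brewster angle gives a ratio: n₂/n₁ = tan 55.00° = 1.4281, n₃/n₂ = tan 49.63° = 1.1762.
So n₃/n₁ = (n₂/n₁)(n₃/n₂) = 1.4281 × 1.1762 = 1.6798.
θ_B(1→3) = arctan(1.6798) = 59.24°.

θ_B ≈ 59.24°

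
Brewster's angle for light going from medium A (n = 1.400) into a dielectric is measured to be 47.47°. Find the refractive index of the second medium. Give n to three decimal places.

At Brewster's angle, tan θ_B = n₂/n₁ with n₁ on the incident side (medium A) and n₂ on the transmitted side (a dielectric).
n₂ = n₁ tan θ_B = 1.400 × tan 47.47° = 1.526.

n ≈ 1.526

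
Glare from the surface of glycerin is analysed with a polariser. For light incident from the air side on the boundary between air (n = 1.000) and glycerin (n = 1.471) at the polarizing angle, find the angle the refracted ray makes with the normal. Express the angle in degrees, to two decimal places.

θ_t ≈ 34.21°

θ_B = arctan(n₂/n₁) = arctan(1.471/1.000) = 55.79°.
At Brewster's angle the reflected and refracted rays are perpendicular, so θ_t = 90° − θ_B = 90° − 55.79° = 34.21°.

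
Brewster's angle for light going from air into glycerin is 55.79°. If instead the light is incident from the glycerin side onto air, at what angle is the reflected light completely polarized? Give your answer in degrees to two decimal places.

The two Brewster angles are complementary: θ_B' = 90° − θ_B = 90° − 55.79° = 34.21°.

θ_B' ≈ 34.21°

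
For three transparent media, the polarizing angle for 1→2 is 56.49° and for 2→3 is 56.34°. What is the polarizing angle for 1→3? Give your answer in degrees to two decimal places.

Each Brewster angle gives a ratio: n₂/n₁ = tan 56.49° = 1.5103, n₃/n₂ = tan 56.34° = 1.5017.
Multiplying, n₃/n₁ = 1.5103 × 1.5017 = 2.2680, and θ_B(1→3) = arctan 2.2680 = 66.21°.

θ_B ≈ 66.21°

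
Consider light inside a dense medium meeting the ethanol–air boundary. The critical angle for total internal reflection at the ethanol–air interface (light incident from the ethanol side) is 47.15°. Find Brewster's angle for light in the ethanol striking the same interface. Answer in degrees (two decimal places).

n₂/n₁ = sin θ_c = sin 47.15° = 0.7331.
tan θ_B equals the same ratio, so θ_B = arctan(0.7331) = 36.25°.

θ_B ≈ 36.25°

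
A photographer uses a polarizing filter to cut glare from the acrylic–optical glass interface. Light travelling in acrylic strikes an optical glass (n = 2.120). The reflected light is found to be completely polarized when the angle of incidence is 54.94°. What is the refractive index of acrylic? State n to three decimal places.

At Brewster's angle, tan θ_B = n₂/n₁ with n₁ on the incident side (acrylic) and n₂ on the transmitted side (an optical glass).
n₁ = n₂ / tan θ_B = 2.120 / tan 54.94° = 1.488.

n ≈ 1.488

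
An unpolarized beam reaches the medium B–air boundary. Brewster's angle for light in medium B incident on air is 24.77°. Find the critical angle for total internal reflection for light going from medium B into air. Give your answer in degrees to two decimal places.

θ_c ≈ 27.48°

From Brewster, n₂/n₁ = tan θ_B = tan 24.77° = 0.4614.
Then sin θ_c = n₂/n₁ = 0.4614, so θ_c = arcsin 0.4614 = 27.48°.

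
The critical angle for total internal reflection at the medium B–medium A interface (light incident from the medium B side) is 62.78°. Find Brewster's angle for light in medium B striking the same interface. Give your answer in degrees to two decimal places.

θ_B ≈ 41.65°

n₂/n₁ = sin θ_c = sin 62.78° = 0.8893.
tan θ_B equals the same ratio, so θ_B = arctan(0.8893) = 41.65°.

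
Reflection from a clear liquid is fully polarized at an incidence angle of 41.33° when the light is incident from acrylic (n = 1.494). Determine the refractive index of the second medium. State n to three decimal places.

n ≈ 1.314

At the Brewster angle, tan θ_B = n₂/n₁ with n₁ on the incident side (acrylic) and n₂ on the transmitted side (a clear liquid).
n₂ = n₁ tan θ_B = 1.494 × tan 41.33° = 1.314.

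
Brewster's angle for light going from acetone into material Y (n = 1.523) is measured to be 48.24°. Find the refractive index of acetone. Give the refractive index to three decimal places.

Full polarization of the reflected beam means tan θ_B = n₂/n₁, where n₁ is the incident medium (acetone).
n₁ = n₂ / tan θ_B = 1.523 / tan 48.24° = 1.360.

n ≈ 1.360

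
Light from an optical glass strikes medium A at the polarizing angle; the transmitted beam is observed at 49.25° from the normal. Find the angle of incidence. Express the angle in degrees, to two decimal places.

θ_B ≈ 40.75°

At Brewster's angle the reflected and refracted rays are perpendicular, so θ_B + θ_t = 90°.
So θ_B = 90° − θ_t = 90° − 49.25° = 40.75°.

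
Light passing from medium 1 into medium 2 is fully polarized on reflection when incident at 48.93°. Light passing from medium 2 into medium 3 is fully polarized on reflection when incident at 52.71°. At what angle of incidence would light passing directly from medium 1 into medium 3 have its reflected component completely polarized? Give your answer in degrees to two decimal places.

n₂/n₁ = tan 48.93° = 1.1475 and n₃/n₂ = tan 52.71° = 1.3132.
So n₃/n₁ = (n₂/n₁)(n₃/n₂) = 1.1475 × 1.3132 = 1.5069.
θ_B(1→3) = arctan(1.5069) = 56.43°.

θ_B ≈ 56.43°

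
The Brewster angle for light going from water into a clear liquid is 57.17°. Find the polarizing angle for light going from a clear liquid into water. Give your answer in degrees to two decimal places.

θ_B' ≈ 32.83°

Reversing the direction swaps n₁ and n₂, so tan θ_B' = 1/tan θ_B and θ_B' = 90° − θ_B.
Hence θ_B' = 90° − 57.17° = 32.83°.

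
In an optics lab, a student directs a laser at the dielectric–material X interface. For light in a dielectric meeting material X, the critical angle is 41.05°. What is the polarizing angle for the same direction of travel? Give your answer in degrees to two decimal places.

n₂/n₁ = sin θ_c = sin 41.05° = 0.6567.
tan θ_B equals the same ratio, so θ_B = arctan(0.6567) = 33.29°.

θ_B ≈ 33.29°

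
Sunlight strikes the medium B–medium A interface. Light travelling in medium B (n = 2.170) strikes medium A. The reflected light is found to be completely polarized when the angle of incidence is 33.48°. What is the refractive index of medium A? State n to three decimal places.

n ≈ 1.435

Brewster's law: tan θ_B = n₂/n₁ (light incident in medium B, refracted into medium A).
n₂ = n₁ tan θ_B = 2.170 × tan 33.48° = 1.435.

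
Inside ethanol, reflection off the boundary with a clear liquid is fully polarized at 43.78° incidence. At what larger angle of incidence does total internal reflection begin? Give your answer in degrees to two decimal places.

θ_c ≈ 73.39°

tan θ_B = n₂/n₁ = tan 43.78° = 0.9583.
Total internal reflection: sin θ_c = n₂/n₁ = 0.9583.
θ_c = arcsin(0.9583) = 73.39°.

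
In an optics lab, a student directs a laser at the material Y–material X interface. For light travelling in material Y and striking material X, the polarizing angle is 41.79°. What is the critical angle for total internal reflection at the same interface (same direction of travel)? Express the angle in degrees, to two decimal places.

θ_c ≈ 63.35°

tan θ_B = n₂/n₁ = tan 41.79° = 0.8938.
Total internal reflection: sin θ_c = n₂/n₁ = 0.8938.
θ_c = arcsin(0.8938) = 63.35°.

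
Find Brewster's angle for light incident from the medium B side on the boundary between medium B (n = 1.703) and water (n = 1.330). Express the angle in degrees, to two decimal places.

θ_B ≈ 37.99°

Brewster's condition: tan θ_B = n₂/n₁ = 1.330/1.703 = 0.7810.
θ_B = arctan(0.7810) = 37.99°.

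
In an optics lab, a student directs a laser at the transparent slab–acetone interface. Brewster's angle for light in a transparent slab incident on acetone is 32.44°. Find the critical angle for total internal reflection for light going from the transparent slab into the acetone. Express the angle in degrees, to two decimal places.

θ_c ≈ 39.46°

n₂/n₁ = tan 32.44° = 0.6356; the critical angle satisfies sin θ_c = n₂/n₁.
θ_c = arcsin(0.6356) = 39.46°.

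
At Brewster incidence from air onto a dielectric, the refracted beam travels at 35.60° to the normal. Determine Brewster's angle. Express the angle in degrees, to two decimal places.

θ_B ≈ 54.40°

Brewster's condition makes the reflected and refracted beams perpendicular: θ_B + θ_t = 90°.
θ_B = 90° − 35.60° = 54.40°.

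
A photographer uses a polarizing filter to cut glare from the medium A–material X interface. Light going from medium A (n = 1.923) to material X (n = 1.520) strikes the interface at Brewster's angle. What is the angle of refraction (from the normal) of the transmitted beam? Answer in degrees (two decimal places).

θ_t ≈ 51.68°

θ_B = arctan(n₂/n₁) = arctan(1.520/1.923) = 38.32°.
At Brewster's angle the reflected and refracted rays are perpendicular, so θ_t = 90° − θ_B = 90° − 38.32° = 51.68°.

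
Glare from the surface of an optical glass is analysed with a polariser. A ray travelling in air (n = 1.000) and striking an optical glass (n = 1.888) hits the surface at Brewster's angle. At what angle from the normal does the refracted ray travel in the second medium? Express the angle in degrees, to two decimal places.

θ_B = arctan(n₂/n₁) = arctan(1.888/1.000) = 62.09°.
Since θ_B + θ_t = 90° at Brewster incidence, θ_t = 90° − 62.09° = 27.91°.

θ_t ≈ 27.91°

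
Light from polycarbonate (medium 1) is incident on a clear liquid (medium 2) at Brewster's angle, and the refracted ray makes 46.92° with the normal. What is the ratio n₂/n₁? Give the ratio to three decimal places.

θ_B + θ_t = 90°, so θ_B = 90° − 46.92° = 43.08°.
tan θ_B = n₂/n₁, so n₂/n₁ = tan 43.08° = 0.935.

n₂/n₁ ≈ 0.935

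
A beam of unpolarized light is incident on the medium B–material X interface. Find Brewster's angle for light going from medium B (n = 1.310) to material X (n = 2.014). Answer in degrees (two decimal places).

θ_B ≈ 56.96°

At Brewster's angle the reflected and refracted rays are perpendicular, which with Snell's law gives tan θ_B = n₂/n₁.
tan θ_B = n₂/n₁ = 2.014/1.310 = 1.5374.
So θ_B = arctan 1.5374 = 56.96°.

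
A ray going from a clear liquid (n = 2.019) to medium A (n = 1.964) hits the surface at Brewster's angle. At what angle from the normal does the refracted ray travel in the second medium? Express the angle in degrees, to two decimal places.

θ_t ≈ 45.79°

θ_B = arctan(n₂/n₁) = arctan(1.964/2.019) = 44.21°.
Since θ_B + θ_t = 90° at Brewster incidence, θ_t = 90° − 44.21° = 45.79°.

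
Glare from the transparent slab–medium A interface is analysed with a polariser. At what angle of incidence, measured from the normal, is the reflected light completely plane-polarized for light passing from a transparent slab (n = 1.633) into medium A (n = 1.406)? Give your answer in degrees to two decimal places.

tan θ_B = n₂/n₁ = 1.406/1.633 = 0.8610.
So θ_B = arctan 0.8610 = 40.73°.

θ_B ≈ 40.73°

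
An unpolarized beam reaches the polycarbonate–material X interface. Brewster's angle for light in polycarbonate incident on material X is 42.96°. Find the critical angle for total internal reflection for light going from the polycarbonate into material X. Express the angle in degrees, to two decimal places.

θ_c ≈ 68.62°

tan θ_B = n₂/n₁ = tan 42.96° = 0.9312.
Total internal reflection: sin θ_c = n₂/n₁ = 0.9312.
θ_c = arcsin(0.9312) = 68.62°.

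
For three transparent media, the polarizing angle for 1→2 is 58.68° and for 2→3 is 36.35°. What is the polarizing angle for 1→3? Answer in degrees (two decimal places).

n₂/n₁ = tan 58.68° = 1.6434 and n₃/n₂ = tan 36.35° = 0.7359.
Multiplying, n₃/n₁ = 1.6434 × 0.7359 = 1.2094, and θ_B(1→3) = arctan 1.2094 = 50.41°.

θ_B ≈ 50.41°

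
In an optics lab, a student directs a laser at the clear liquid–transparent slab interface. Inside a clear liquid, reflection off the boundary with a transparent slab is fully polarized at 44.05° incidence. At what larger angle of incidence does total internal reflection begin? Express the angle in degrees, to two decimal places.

n₂/n₁ = tan 44.05° = 0.9674; the critical angle satisfies sin θ_c = n₂/n₁.
θ_c = arcsin(0.9674) = 75.32°.

θ_c ≈ 75.32°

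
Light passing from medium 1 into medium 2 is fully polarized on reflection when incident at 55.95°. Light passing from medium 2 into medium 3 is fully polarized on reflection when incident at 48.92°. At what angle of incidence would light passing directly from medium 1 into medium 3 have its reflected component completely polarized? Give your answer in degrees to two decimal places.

tan θ_B(1→2) = n₂/n₁ = tan 55.95° = 1.4798.
tan θ_B(2→3) = n₃/n₂ = tan 48.92° = 1.1471.
So n₃/n₁ = (n₂/n₁)(n₃/n₂) = 1.4798 × 1.1471 = 1.6975.
θ_B(1→3) = arctan(1.6975) = 59.50°.

θ_B ≈ 59.50°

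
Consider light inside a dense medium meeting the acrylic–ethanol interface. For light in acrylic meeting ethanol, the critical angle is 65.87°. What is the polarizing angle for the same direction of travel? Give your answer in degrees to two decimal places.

θ_B ≈ 42.38°

n₂/n₁ = sin θ_c = sin 65.87° = 0.9126.
tan θ_B equals the same ratio, so θ_B = arctan(0.9126) = 42.38°.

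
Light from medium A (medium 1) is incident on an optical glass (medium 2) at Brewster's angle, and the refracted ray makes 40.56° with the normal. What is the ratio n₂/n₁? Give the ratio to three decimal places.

n₂/n₁ ≈ 1.168

At Brewster incidence θ_B = 90° − θ_t = 90° − 40.56° = 49.44°.
tan θ_B = n₂/n₁, so n₂/n₁ = tan 49.44° = 1.168.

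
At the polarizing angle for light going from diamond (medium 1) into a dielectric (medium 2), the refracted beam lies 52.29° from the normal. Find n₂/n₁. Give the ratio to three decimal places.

θ_B + θ_t = 90°, so θ_B = 90° − 52.29° = 37.71°.
tan θ_B = n₂/n₁, so n₂/n₁ = tan 37.71° = 0.773.

n₂/n₁ ≈ 0.773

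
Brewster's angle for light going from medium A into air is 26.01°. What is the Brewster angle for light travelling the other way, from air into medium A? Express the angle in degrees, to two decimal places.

tan θ_B' = n₁/n₂ = 1/tan θ_B, so θ_B' = 90° − θ_B.
θ_B' = 90° − 26.01° = 63.99°.

θ_B' ≈ 63.99°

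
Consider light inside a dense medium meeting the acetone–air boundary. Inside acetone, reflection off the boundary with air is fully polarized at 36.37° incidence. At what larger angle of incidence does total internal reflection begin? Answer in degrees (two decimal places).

θ_c ≈ 47.43°

tan θ_B = n₂/n₁ = tan 36.37° = 0.7365.
Total internal reflection: sin θ_c = n₂/n₁ = 0.7365.
θ_c = arcsin(0.7365) = 47.43°.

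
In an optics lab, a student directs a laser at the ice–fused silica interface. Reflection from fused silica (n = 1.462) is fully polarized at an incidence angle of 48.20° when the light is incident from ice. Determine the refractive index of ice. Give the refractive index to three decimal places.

Brewster's law: tan θ_B = n₂/n₁ (light incident in ice, refracted into fused silica).
n₁ = n₂ / tan θ_B = 1.462 / tan 48.20° = 1.307.

n ≈ 1.307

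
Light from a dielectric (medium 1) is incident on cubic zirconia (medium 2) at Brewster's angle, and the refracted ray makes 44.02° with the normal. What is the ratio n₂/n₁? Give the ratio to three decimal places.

At Brewster incidence θ_B = 90° − θ_t = 90° − 44.02° = 45.98°.
tan θ_B = n₂/n₁, so n₂/n₁ = tan 45.98° = 1.035.

n₂/n₁ ≈ 1.035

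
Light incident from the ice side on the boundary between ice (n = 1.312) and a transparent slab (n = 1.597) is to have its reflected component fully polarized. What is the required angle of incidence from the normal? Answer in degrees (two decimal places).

tan θ_B = n₂/n₁ = 1.597/1.312 = 1.2172.
So θ_B = arctan 1.2172 = 50.60°.

θ_B ≈ 50.60°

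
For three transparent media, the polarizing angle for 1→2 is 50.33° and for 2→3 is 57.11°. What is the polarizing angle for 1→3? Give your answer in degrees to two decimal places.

θ_B ≈ 61.79°

Each Brewster angle gives a ratio: n₂/n₁ = tan 50.33° = 1.2058, n₃/n₂ = tan 57.11° = 1.5464.
n₃/n₁ = 1.8646. Then tan θ_B(1→3) = n₃/n₁, so θ_B(1→3) = arctan(1.8646) = 61.79°.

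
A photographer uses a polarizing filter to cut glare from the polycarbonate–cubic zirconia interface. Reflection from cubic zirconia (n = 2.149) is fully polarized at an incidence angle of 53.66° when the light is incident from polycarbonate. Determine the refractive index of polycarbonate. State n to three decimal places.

n ≈ 1.581

At Brewster's angle, tan θ_B = n₂/n₁ with n₁ on the incident side (polycarbonate) and n₂ on the transmitted side (cubic zirconia).
n₁ = n₂ / tan θ_B = 2.149 / tan 53.66° = 1.581.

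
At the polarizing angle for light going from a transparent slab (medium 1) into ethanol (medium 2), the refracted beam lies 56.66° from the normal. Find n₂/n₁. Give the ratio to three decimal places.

θ_B + θ_t = 90°, so θ_B = 90° − 56.66° = 33.34°.
Then n₂/n₁ = tan θ_B = tan 33.34° = 0.658.

n₂/n₁ ≈ 0.658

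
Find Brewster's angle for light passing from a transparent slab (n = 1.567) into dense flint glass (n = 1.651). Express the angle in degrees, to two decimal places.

tan θ_B = n₂/n₁ = 1.651/1.567 = 1.0536. Taking the arctangent, θ_B = 46.50°.

θ_B ≈ 46.50°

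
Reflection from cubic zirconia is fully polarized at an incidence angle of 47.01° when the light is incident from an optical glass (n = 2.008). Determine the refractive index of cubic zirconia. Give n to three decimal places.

Full polarization of the reflected beam means tan θ_B = n₂/n₁, where n₁ is the incident medium (an optical glass).
n₂ = n₁ tan θ_B = 2.008 × tan 47.01° = 2.154.

n ≈ 2.154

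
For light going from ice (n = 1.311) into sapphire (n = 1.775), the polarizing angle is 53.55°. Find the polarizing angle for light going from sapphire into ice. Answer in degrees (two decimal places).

The two Brewster angles are complementary: θ_B' = 90° − θ_B = 90° − 53.55° = 36.45°.

θ_B' ≈ 36.45°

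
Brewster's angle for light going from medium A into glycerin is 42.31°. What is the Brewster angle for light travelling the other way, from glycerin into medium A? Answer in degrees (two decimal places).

tan θ_B' = n₁/n₂ = 1/tan θ_B, so θ_B' = 90° − θ_B.
θ_B' = 90° − 42.31° = 47.69°.

θ_B' ≈ 47.69°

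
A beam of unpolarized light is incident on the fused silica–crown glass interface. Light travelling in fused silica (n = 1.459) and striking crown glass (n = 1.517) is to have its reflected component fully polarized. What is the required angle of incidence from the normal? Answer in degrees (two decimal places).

Brewster's condition: tan θ_B = n₂/n₁ = 1.517/1.459 = 1.0398.
θ_B = arctan(1.0398) = 46.12°.

θ_B ≈ 46.12°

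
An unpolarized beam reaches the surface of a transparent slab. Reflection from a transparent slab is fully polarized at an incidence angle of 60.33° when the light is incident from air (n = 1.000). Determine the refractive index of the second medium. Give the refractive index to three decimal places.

n ≈ 1.755

At the Brewster angle, tan θ_B = n₂/n₁ with n₁ on the incident side (air) and n₂ on the transmitted side (a transparent slab).
n₂ = n₁ tan θ_B = 1.000 × tan 60.33° = 1.755.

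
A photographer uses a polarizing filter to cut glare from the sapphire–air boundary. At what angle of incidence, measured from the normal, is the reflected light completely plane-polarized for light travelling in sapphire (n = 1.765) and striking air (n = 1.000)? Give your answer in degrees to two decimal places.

θ_B ≈ 29.53°

Here n₂/n₁ = 1.000/1.765 = 0.5666, and Brewster's law gives tan θ_B = n₂/n₁.
So θ_B = arctan 0.5666 = 29.53°.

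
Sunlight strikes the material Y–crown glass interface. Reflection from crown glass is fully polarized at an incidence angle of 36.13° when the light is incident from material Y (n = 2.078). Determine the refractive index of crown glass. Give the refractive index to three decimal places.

At Brewster's angle, tan θ_B = n₂/n₁ with n₁ on the incident side (material Y) and n₂ on the transmitted side (crown glass).
n₂ = n₁ tan θ_B = 2.078 × tan 36.13° = 1.517.

n ≈ 1.517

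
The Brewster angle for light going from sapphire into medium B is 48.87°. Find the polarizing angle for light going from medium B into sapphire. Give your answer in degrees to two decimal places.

tan θ_B' = n₁/n₂ = 1/tan θ_B, so θ_B' = 90° − θ_B.
θ_B' = 90° − 48.87° = 41.13°.

θ_B' ≈ 41.13°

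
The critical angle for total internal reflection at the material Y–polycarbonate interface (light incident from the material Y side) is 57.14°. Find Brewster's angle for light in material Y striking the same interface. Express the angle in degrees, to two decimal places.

n₂/n₁ = sin θ_c = sin 57.14° = 0.8400.
tan θ_B equals the same ratio, so θ_B = arctan(0.8400) = 40.03°.

θ_B ≈ 40.03°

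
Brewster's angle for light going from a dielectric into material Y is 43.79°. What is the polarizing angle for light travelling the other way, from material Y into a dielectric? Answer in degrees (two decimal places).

tan θ_B' = n₁/n₂ = 1/tan θ_B, so θ_B' = 90° − θ_B.
θ_B' = 90° − 43.79° = 46.21°.

θ_B' ≈ 46.21°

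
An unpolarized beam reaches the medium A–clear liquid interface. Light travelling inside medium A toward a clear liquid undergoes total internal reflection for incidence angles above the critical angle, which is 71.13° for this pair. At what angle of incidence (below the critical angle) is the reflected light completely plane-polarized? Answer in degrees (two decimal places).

At the critical angle sin θ_c = n₂/n₁, giving n₂/n₁ = sin 71.13° = 0.9463.
Then tan θ_B = n₂/n₁ = 0.9463, so θ_B = arctan 0.9463 = 43.42°.

θ_B ≈ 43.42°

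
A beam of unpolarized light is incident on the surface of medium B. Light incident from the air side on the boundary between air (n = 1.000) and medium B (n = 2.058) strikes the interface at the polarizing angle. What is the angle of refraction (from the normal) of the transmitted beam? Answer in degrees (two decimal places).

tan θ_B = n₂/n₁ = 2.058/1.000 = 2.0580, so θ_B = 64.08°.
The refracted ray is perpendicular to the reflected ray, so θ_t = 90° − θ_B = 25.92°.

θ_t ≈ 25.92°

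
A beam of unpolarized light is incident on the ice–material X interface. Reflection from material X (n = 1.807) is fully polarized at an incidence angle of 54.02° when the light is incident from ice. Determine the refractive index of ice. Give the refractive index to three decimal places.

Brewster's law: tan θ_B = n₂/n₁ (light incident in ice, refracted into material X).
n₁ = n₂ / tan θ_B = 1.807 / tan 54.02° = 1.312.

n ≈ 1.312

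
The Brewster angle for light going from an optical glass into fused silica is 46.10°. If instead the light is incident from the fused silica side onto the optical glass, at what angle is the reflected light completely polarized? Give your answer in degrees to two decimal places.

Reversing the direction swaps n₁ and n₂, so tan θ_B' = 1/tan θ_B and θ_B' = 90° − θ_B.
Hence θ_B' = 90° − 46.10° = 43.90°.

θ_B' ≈ 43.90°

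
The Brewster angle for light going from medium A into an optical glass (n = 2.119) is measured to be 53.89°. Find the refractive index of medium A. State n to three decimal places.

n ≈ 1.546

Full polarization of the reflected beam means tan θ_B = n₂/n₁, where n₁ is the incident medium (medium A).
n₁ = n₂ / tan θ_B = 2.119 / tan 53.89° = 1.546.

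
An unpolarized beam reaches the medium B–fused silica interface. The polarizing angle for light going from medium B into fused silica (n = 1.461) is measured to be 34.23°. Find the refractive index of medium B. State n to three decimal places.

Brewster's law: tan θ_B = n₂/n₁ (light incident in medium B, refracted into fused silica).
n₁ = n₂ / tan θ_B = 1.461 / tan 34.23° = 2.147.

n ≈ 2.147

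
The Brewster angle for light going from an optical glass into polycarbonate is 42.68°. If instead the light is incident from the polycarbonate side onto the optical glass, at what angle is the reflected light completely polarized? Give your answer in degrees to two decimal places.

The two Brewster angles are complementary: θ_B' = 90° − θ_B = 90° − 42.68° = 47.32°.

θ_B' ≈ 47.32°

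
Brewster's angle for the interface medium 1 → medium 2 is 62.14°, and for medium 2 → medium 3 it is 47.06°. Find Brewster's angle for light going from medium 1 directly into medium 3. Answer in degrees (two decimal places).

θ_B ≈ 63.81°

tan θ_B(1→2) = n₂/n₁ = tan 62.14° = 1.8919.
tan θ_B(2→3) = n₃/n₂ = tan 47.06° = 1.0746.
Multiplying, n₃/n₁ = 1.8919 × 1.0746 = 2.0330, and θ_B(1→3) = arctan 2.0330 = 63.81°.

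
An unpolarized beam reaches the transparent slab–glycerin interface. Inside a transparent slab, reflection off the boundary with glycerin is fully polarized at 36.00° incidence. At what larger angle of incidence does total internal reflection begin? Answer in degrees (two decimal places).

From Brewster, n₂/n₁ = tan θ_B = tan 36.00° = 0.7265.
Then sin θ_c = n₂/n₁ = 0.7265, so θ_c = arcsin 0.7265 = 46.60°.

θ_c ≈ 46.60°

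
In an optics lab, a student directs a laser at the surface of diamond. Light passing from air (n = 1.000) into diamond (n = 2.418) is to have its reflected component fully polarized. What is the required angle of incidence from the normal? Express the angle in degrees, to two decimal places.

θ_B ≈ 67.53°

tan θ_B = n₂/n₁ = 2.418/1.000 = 2.4180. Taking the arctangent, θ_B = 67.53°.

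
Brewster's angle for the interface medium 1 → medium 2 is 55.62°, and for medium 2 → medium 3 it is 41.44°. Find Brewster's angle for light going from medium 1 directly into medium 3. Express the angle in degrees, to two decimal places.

θ_B ≈ 52.22°

n₂/n₁ = tan 55.62° = 1.4616 and n₃/n₂ = tan 41.44° = 0.8829.
So n₃/n₁ = (n₂/n₁)(n₃/n₂) = 1.4616 × 0.8829 = 1.2904.
θ_B(1→3) = arctan(1.2904) = 52.22°.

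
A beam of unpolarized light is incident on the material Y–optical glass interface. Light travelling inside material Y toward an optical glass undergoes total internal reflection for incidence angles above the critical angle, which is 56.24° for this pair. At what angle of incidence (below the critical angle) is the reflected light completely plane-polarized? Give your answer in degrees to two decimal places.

sin θ_c = n₂/n₁, so n₂/n₁ = sin 56.24° = 0.8314.
Brewster: tan θ_B = n₂/n₁ = 0.8314.
θ_B = arctan(0.8314) = 39.74°.

θ_B ≈ 39.74°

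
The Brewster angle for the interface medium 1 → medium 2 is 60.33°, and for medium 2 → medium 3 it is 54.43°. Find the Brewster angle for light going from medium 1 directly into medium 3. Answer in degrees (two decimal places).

Each Brewster angle gives a ratio: n₂/n₁ = tan 60.33° = 1.7553, n₃/n₂ = tan 54.43° = 1.3983.
Multiplying, n₃/n₁ = 1.7553 × 1.3983 = 2.4545, and θ_B(1→3) = arctan 2.4545 = 67.83°.

θ_B ≈ 67.83°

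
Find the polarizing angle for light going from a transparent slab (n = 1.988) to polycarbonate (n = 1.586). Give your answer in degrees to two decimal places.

The reflected p-component vanishes when tan θ_B = n₂/n₁.
Brewster's condition: tan θ_B = n₂/n₁ = 1.586/1.988 = 0.7978.
θ_B = arctan(0.7978) = 38.58°.

θ_B ≈ 38.58°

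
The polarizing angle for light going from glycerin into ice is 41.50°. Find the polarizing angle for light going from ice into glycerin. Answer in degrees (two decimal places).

The two Brewster angles are complementary: θ_B' = 90° − θ_B = 90° − 41.50° = 48.50°.

θ_B' ≈ 48.50°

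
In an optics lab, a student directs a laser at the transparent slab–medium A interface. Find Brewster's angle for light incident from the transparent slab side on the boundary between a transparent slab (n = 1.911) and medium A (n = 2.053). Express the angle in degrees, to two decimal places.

Here n₂/n₁ = 2.053/1.911 = 1.0743, and Brewster's law gives tan θ_B = n₂/n₁.
θ_B = arctan(1.0743) = 47.05°.

θ_B ≈ 47.05°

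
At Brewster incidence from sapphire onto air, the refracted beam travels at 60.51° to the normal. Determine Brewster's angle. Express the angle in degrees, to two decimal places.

At Brewster's angle the reflected and refracted rays are perpendicular, so θ_B + θ_t = 90°.
So θ_B = 90° − θ_t = 90° − 60.51° = 29.49°.

θ_B ≈ 29.49°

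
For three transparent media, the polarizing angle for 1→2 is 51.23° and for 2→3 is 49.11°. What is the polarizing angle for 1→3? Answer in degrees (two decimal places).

θ_B ≈ 55.18°

tan θ_B(1→2) = n₂/n₁ = tan 51.23° = 1.2451.
tan θ_B(2→3) = n₃/n₂ = tan 49.11° = 1.1548.
n₃/n₁ = 1.4379. Then tan θ_B(1→3) = n₃/n₁, so θ_B(1→3) = arctan(1.4379) = 55.18°.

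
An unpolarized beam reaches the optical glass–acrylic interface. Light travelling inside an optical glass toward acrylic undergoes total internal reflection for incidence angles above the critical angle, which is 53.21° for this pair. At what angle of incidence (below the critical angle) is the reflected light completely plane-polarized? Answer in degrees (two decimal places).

θ_B ≈ 38.69°

n₂/n₁ = sin θ_c = sin 53.21° = 0.8008.
tan θ_B equals the same ratio, so θ_B = arctan(0.8008) = 38.69°.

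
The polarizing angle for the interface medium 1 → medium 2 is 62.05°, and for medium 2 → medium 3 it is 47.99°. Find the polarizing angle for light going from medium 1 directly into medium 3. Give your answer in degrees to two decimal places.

Each Brewster angle gives a ratio: n₂/n₁ = tan 62.05° = 1.8847, n₃/n₂ = tan 47.99° = 1.1102.
So n₃/n₁ = (n₂/n₁)(n₃/n₂) = 1.8847 × 1.1102 = 2.0924.
θ_B(1→3) = arctan(2.0924) = 64.46°.

θ_B ≈ 64.46°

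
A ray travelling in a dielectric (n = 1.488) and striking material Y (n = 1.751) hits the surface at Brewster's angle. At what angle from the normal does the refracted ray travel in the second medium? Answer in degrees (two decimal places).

θ_B = arctan(n₂/n₁) = arctan(1.751/1.488) = 49.64°.
The refracted ray is perpendicular to the reflected ray, so θ_t = 90° − θ_B = 40.36°.

θ_t ≈ 40.36°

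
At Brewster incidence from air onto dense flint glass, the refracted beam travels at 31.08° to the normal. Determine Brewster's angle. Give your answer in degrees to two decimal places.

Since the reflected and refracted rays are at right angles at the polarizing angle, θ_B + θ_t = 90°.
So θ_B = 90° − θ_t = 90° − 31.08° = 58.92°.

θ_B ≈ 58.92°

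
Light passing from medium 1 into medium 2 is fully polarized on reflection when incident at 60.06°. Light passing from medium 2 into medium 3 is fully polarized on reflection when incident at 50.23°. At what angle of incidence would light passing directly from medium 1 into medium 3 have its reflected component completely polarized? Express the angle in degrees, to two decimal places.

θ_B ≈ 64.39°

tan θ_B(1→2) = n₂/n₁ = tan 60.06° = 1.7362.
tan θ_B(2→3) = n₃/n₂ = tan 50.23° = 1.2015.
n₃/n₁ = 2.0861. Then tan θ_B(1→3) = n₃/n₁, so θ_B(1→3) = arctan(2.0861) = 64.39°.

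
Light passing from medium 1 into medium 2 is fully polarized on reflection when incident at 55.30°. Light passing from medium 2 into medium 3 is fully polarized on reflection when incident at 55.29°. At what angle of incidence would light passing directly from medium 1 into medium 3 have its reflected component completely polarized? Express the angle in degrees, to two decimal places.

θ_B ≈ 64.38°

n₂/n₁ = tan 55.30° = 1.4442 and n₃/n₂ = tan 55.29° = 1.4436.
So n₃/n₁ = (n₂/n₁)(n₃/n₂) = 1.4442 × 1.4436 = 2.0849.
θ_B(1→3) = arctan(2.0849) = 64.38°.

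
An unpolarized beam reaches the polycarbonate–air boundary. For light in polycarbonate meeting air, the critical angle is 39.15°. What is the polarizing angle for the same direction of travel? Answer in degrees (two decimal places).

sin θ_c = n₂/n₁, so n₂/n₁ = sin 39.15° = 0.6314.
Brewster: tan θ_B = n₂/n₁ = 0.6314.
θ_B = arctan(0.6314) = 32.27°.

θ_B ≈ 32.27°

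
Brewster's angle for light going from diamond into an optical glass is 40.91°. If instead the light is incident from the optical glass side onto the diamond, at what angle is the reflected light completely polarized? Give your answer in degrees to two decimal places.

θ_B' ≈ 49.09°

tan θ_B' = n₁/n₂ = 1/tan θ_B, so θ_B' = 90° − θ_B.
θ_B' = 90° − 40.91° = 49.09°.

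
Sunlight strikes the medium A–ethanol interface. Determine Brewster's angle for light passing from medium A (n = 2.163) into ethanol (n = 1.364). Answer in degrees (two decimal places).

Brewster's condition: tan θ_B = n₂/n₁ = 1.364/2.163 = 0.6306. Taking the arctangent, θ_B = 32.24°.

θ_B ≈ 32.24°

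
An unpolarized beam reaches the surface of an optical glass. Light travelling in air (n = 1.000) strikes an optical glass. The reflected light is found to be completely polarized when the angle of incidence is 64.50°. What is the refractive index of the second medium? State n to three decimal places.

n ≈ 2.097

Full polarization of the reflected beam means tan θ_B = n₂/n₁, where n₁ is the incident medium (air).
n₂ = n₁ tan θ_B = 1.000 × tan 64.50° = 2.097.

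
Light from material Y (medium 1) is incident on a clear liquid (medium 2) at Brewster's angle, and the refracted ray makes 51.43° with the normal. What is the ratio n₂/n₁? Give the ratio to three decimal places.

θ_B + θ_t = 90°, so θ_B = 90° − 51.43° = 38.57°.
tan θ_B = n₂/n₁, so n₂/n₁ = tan 38.57° = 0.797.

n₂/n₁ ≈ 0.797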